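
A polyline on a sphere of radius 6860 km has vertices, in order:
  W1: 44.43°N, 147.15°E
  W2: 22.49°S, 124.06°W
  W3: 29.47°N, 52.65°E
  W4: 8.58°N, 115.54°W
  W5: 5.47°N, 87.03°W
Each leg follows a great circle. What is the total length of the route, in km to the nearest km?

Leg W1→W2: central angle 1.8275 rad, distance 12536.3 km.
Leg W2→W3: central angle 3.0093 rad, distance 20643.8 km.
Leg W3→W4: central angle 2.4485 rad, distance 16796.5 km.
Leg W4→W5: central angle 0.4967 rad, distance 3407.3 km.
Total: 12536.3 + 20643.8 + 16796.5 + 3407.3 ≈ 53384 km.

53384 km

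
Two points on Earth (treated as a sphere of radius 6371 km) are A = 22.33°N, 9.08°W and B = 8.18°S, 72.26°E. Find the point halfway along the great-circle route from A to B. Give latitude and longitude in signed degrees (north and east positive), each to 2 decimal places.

Central angle δ = 1.4869 rad. Interpolating on the sphere with fraction f = 0.5:
P = [sin((1−f)δ)·A + sin(fδ)·B] / sin δ = 0.6792·A + 0.6792·B in Cartesian coordinates,
giving P = (0.8253, 0.5412, 0.1614), i.e. latitude 9.29°, longitude 33.26°.

9.29°, 33.26°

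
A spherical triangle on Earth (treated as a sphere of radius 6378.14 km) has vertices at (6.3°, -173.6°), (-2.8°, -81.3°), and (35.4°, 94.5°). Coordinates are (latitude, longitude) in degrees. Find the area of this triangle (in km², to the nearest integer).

Side lengths (central angles): a = 2.5686, b = 1.5341, c = 1.6160 rad; semiperimeter s = 2.8593.
By l'Huilier's theorem, tan(E/4) = √[tan(s/2) tan((s−a)/2) tan((s−b)/2) tan((s−c)/2)], giving spherical excess E = 2.5970 rad.
Area = E·R² = 2.5970 × (6378.14)² ≈ 105647838 km².

105647838 km²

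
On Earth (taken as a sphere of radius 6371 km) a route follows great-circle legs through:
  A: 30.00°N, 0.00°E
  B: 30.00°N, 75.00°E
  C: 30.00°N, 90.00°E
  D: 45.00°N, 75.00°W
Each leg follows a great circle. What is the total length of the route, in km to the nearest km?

20057 km

Leg A→B: central angle 1.1106 rad, distance 7075.7 km.
Leg B→C: central angle 0.2266 rad, distance 1443.4 km.
Leg C→D: central angle 1.8111 rad, distance 11538.2 km.
Total: 7075.7 + 1443.4 + 11538.2 ≈ 20057 km.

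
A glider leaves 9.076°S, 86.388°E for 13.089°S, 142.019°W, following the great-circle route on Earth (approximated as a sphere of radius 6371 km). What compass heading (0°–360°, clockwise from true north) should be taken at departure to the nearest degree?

114°

With φ₁ = -0.1584, φ₂ = -0.2284, Δλ = 2.2967 rad, the forward-azimuth formula gives
θ = atan2( sin Δλ cos φ₂ , cos φ₁ sin φ₂ − sin φ₁ cos φ₂ cos Δλ ) = atan2(0.7284, -0.3256) = 114.09°.
So the initial bearing is 114°.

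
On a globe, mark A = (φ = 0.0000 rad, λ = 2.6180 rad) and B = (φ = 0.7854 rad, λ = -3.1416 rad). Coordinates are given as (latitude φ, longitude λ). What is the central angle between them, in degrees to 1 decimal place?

52.2°

Let φ₁ = 0.0000 rad, φ₂ = 0.7854 rad, and Δλ = 0.5236 rad.
Haversine: a = sin²(Δφ/2) + cos φ₁ cos φ₂ sin²(Δλ/2) = 0.1464 + (1.0000)(0.7071)(0.0670) = 0.19381.
Central angle c = 2·arcsin(√a) = 0.91173 rad.
So the angular separation is 52.2°.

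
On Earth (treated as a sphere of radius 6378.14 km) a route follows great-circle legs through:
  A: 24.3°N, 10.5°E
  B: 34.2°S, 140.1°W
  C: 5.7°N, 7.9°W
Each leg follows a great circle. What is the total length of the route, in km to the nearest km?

Leg A→B: central angle 2.6638 rad, distance 16990.3 km.
Leg B→C: central angle 2.2251 rad, distance 14192.3 km.
Total: 16990.3 + 14192.3 ≈ 31183 km.

31183 km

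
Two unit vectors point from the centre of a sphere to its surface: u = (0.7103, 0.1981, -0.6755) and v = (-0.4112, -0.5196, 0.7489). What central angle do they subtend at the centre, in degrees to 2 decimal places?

u·v = -0.9009; |u| = 1.0000, |v| = 1.0000.
cos θ = (u·v)/(|u||v|) = -0.9009, so θ = 154.28°.

154.28°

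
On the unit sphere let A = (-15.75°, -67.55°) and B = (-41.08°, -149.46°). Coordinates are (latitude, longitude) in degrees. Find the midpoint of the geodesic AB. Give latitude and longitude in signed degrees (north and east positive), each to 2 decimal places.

Central angle δ = 1.2865 rad. Interpolating on the sphere with fraction f = 0.5:
P = [sin((1−f)δ)·A + sin(fδ)·B] / sin δ = 0.6249·A + 0.6249·B in Cartesian coordinates,
giving P = (-0.1760, -0.7952, -0.5802), i.e. latitude -35.47°, longitude -102.48°.

-35.47°, -102.48°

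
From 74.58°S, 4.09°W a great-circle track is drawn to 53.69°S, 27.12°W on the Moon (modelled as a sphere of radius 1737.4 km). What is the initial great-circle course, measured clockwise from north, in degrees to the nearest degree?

323°

With φ₁ = -1.3017, φ₂ = -0.9371, Δλ = -0.4019 rad, the forward-azimuth formula gives
θ = atan2( sin Δλ cos φ₂ , cos φ₁ sin φ₂ − sin φ₁ cos φ₂ cos Δλ ) = atan2(-0.2317, 0.3111) = -36.67°.
Adding 360° brings this into [0°, 360°): 323°.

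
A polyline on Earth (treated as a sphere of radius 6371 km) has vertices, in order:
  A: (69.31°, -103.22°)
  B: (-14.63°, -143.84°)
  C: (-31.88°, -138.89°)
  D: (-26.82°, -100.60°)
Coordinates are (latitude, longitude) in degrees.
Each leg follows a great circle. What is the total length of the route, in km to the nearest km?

15577 km

Leg A→B: central angle 1.5476 rad, distance 9859.7 km.
Leg B→C: central angle 0.3112 rad, distance 1982.9 km.
Leg C→D: central angle 0.5861 rad, distance 3734.3 km.
Total: 9859.7 + 1982.9 + 3734.3 ≈ 15577 km.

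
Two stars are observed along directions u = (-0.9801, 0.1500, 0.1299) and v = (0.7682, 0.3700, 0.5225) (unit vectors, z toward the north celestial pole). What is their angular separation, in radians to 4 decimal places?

2.2518 rad

u·v = -0.6295; |u| = 1.0000, |v| = 1.0000.
cos θ = (u·v)/(|u||v|) = -0.6295, so θ = 2.2518 rad.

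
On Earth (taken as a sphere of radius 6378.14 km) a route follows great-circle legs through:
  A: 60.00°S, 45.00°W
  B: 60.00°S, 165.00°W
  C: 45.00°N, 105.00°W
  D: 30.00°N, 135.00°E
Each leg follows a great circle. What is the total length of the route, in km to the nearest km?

Leg A→B: central angle 0.8957 rad, distance 5712.7 km.
Leg B→C: central angle 2.0215 rad, distance 12893.4 km.
Leg C→D: central angle 1.5234 rad, distance 9716.5 km.
Total: 5712.7 + 12893.4 + 9716.5 ≈ 28323 km.

28323 km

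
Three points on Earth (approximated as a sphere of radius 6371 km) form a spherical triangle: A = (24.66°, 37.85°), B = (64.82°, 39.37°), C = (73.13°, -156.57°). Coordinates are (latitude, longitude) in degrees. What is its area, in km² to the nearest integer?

1084461 km²

Side lengths (central angles): a = 0.7268, b = 1.4264, c = 0.7011 rad; semiperimeter s = 1.4272.
By l'Huilier's theorem, tan(E/4) = √[tan(s/2) tan((s−a)/2) tan((s−b)/2) tan((s−c)/2)], giving spherical excess E = 0.0267 rad.
Area = E·R² = 0.0267 × (6371)² ≈ 1084461 km².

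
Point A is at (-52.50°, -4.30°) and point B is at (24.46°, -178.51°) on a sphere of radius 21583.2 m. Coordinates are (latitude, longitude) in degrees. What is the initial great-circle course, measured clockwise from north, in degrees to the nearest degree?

191°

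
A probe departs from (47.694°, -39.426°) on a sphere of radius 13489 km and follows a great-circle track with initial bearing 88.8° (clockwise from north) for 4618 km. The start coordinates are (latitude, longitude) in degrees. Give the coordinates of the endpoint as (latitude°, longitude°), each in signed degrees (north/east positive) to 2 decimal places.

Angular distance δ = d/R = 4618/13489 = 0.34235 rad; initial bearing θ = 1.5499 rad.
sin φ₂ = sin φ₁ cos δ + cos φ₁ sin δ cos θ = (0.7396)(0.9420) + (0.6731)(0.3357)(0.0209) = 0.7014, so φ₂ = 44.54°.
Δλ = atan2(sin θ sin δ cos φ₁, cos δ − sin φ₁ sin φ₂) = atan2(0.2259, 0.4233) = 28.091°.
λ₂ = -39.426° + 28.091° = -11.34°.

44.54°, -11.34°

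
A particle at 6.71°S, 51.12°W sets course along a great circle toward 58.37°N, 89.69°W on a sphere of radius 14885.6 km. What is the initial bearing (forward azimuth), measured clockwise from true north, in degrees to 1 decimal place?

339.9°

With φ₁ = -0.1171, φ₂ = 1.0187, Δλ = -0.6732 rad, the forward-azimuth formula gives
θ = atan2( sin Δλ cos φ₂ , cos φ₁ sin φ₂ − sin φ₁ cos φ₂ cos Δλ ) = atan2(-0.3270, 0.8935) = -20.10°.
Adding 360° brings this into [0°, 360°): 339.9°.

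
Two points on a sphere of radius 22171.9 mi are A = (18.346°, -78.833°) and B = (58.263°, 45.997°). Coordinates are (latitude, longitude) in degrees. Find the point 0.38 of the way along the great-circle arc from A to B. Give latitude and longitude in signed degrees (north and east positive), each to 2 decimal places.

48.16°, -57.27°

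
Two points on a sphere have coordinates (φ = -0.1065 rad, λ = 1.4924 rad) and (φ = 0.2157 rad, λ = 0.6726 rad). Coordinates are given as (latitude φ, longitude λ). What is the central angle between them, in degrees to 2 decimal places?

In radians: φ₁ = -0.1065, φ₂ = 0.2157, Δλ = -46.971° = -0.8198 rad.
cos c = sin φ₁ sin φ₂ + cos φ₁ cos φ₂ cos Δλ = (-0.1063)(0.2140) + (0.9943)(0.9768)(0.6824) = 0.64003,
so c = arccos(0.64003) = 0.87626 rad.
So the angular separation is 50.21°.

50.21°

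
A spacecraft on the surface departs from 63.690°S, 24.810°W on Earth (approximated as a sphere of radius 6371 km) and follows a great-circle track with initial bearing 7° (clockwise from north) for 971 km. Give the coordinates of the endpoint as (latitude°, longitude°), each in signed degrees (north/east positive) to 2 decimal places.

-55.01°, -22.96°

Angular distance δ = d/R = 971/6371 = 0.15241 rad; initial bearing θ = 0.1222 rad.
sin φ₂ = sin φ₁ cos δ + cos φ₁ sin δ cos θ = (-0.8964)(0.9884) + (0.4432)(0.1518)(0.9925) = -0.8192, so φ₂ = -55.01°.
Δλ = atan2(sin θ sin δ cos φ₁, cos δ − sin φ₁ sin φ₂) = atan2(0.0082, 0.2540) = 1.849°.
λ₂ = -24.810° + 1.849° = -22.96°.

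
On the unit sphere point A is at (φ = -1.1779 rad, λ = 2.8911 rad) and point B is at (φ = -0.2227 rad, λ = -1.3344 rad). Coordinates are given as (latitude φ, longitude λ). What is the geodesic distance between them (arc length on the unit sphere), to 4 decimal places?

In radians: φ₁ = -1.1779, φ₂ = -0.2227, Δλ = 117.897° = 2.0577 rad.
Haversine: a = sin²(Δφ/2) + cos φ₁ cos φ₂ sin²(Δλ/2) = 0.2113 + (0.3829)(0.9753)(0.7339) = 0.48534.
Central angle c = 2·arcsin(√a) = 1.54147 rad.
On the unit sphere the arc length equals the central angle: 1.5415.

1.5415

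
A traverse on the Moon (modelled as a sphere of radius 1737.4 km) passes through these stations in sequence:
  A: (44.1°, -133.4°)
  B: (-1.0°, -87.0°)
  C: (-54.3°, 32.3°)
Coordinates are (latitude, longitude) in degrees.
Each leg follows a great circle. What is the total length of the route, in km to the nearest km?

5060 km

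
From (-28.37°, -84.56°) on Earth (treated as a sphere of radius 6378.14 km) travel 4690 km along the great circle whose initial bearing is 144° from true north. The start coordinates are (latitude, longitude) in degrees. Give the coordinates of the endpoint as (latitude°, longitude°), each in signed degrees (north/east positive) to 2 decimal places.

Angular distance δ = d/R = 4690/6378.14 = 0.73532 rad; initial bearing θ = 2.5133 rad.
sin φ₂ = sin φ₁ cos δ + cos φ₁ sin δ cos θ = (-0.4752)(0.7416) + (0.8799)(0.6708)(-0.8090) = -0.8299, so φ₂ = -56.09°.
Δλ = atan2(sin θ sin δ cos φ₁, cos δ − sin φ₁ sin φ₂) = atan2(0.3469, 0.3473) = 44.974°.
λ₂ = -84.560° + 44.974° = -39.59°.

-56.09°, -39.59°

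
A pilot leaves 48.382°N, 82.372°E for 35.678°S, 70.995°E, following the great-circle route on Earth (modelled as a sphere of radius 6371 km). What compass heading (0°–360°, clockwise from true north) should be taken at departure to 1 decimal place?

189.3°

Δλ = -11.377° = -0.1986 rad.
y = sin Δλ · cos φ₂ = (-0.1973)(0.8123) = -0.1602
x = cos φ₁ sin φ₂ − sin φ₁ cos φ₂ cos Δλ = (0.6642)(-0.5832) − (0.7476)(0.8123)(0.9804) = -0.9827
θ = atan2(y, x) = -170.74°; adding 360° gives 189.3°.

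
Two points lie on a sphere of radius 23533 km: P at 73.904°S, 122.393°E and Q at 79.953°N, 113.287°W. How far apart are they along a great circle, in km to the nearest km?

With latitudes φ₁ = -73.904°, φ₂ = 79.953° and longitude difference Δλ = 124.320°:
cos c = sin φ₁ sin φ₂ + cos φ₁ cos φ₂ cos Δλ = (-0.9608)(0.9847) + (0.2772)(0.1745)(-0.5638) = -0.97333,
so c = arccos(-0.97333) = 2.91014 rad.
Distance = R·c = 23533 × 2.9101 ≈ 68484 km.

68484 km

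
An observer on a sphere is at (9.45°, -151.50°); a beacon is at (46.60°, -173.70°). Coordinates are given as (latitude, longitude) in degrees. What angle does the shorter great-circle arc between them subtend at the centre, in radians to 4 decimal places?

0.7275 rad

Let φ₁ = 0.1649 rad, φ₂ = 0.8133 rad, and Δλ = -0.3875 rad.
cos c = sin φ₁ sin φ₂ + cos φ₁ cos φ₂ cos Δλ = (0.1642)(0.7266) + (0.9864)(0.6871)(0.9259) = 0.74682,
so c = arccos(0.74682) = 0.72754 rad.
So the angular separation is 0.7275 rad.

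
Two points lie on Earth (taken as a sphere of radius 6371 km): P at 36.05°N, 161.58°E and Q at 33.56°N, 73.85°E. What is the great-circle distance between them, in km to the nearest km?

With latitudes φ₁ = 36.050°, φ₂ = 33.560° and longitude difference Δλ = -87.730°:
cos c = sin φ₁ sin φ₂ + cos φ₁ cos φ₂ cos Δλ = (0.5885)(0.5528) + (0.8085)(0.8333)(0.0396) = 0.35201,
so c = arccos(0.35201) = 1.21108 rad.
Distance = R·c = 6371 × 1.2111 ≈ 7716 km.

7716 km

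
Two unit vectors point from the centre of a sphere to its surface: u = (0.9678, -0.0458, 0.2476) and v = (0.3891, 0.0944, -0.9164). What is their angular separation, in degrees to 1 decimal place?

u·v = 0.1453; |u| = 1.0000, |v| = 1.0000.
cos θ = (u·v)/(|u||v|) = 0.1453, so θ = 81.6°.

81.6°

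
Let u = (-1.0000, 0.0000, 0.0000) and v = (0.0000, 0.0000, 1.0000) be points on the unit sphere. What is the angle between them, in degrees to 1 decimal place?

u·v = 0.0000; |u| = 1.0000, |v| = 1.0000.
cos θ = (u·v)/(|u||v|) = 0.0000, so θ = 90.0°.

90.0°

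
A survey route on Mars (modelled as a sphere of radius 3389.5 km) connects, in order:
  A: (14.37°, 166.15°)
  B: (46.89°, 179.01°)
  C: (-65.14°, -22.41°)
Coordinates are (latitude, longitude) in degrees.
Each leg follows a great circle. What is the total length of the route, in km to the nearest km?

11397 km

Leg A→B: central angle 0.5978 rad, distance 2026.1 km.
Leg B→C: central angle 2.7648 rad, distance 9371.3 km.
Total: 2026.1 + 9371.3 ≈ 11397 km.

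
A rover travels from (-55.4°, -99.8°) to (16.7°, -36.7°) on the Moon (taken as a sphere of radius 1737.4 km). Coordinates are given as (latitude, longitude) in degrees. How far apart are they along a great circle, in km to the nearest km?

With latitudes φ₁ = -55.400°, φ₂ = 16.700° and longitude difference Δλ = 63.100°:
Haversine: a = sin²(Δφ/2) + cos φ₁ cos φ₂ sin²(Δλ/2) = 0.3463 + (0.5678)(0.9578)(0.2738) = 0.49523.
Central angle c = 2·arcsin(√a) = 1.56126 rad.
Distance = R·c = 1737.4 × 1.5613 ≈ 2713 km.

2713 km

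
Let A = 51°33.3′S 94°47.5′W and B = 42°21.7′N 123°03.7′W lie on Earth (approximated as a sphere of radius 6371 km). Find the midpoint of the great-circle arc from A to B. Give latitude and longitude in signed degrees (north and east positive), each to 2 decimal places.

-4.74°, -110.17°

The central angle between A and B is δ = 1.6942 rad.
With f = 0.5, the slerp weights are sin((1−f)δ)/sin δ = 0.7551 and sin(fδ)/sin δ = 0.7551.
Weighted sum of the unit vectors: (0.7551)·(-0.0519,-0.6196,-0.7832) + (0.7551)·(-0.4031,-0.6193,0.6738) = (-0.3436, -0.9355, -0.0826).
Converting back: φ = atan2(z, √(x²+y²)) = -4.74°, λ = atan2(y, x) = -110.17°.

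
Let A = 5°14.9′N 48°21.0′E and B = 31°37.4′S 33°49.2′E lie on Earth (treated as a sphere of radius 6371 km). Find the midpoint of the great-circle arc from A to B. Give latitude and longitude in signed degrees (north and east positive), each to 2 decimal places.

The central angle between A and B is δ = 0.6875 rad.
With f = 0.5, the slerp weights are sin((1−f)δ)/sin δ = 0.5311 and sin(fδ)/sin δ = 0.5311.
Weighted sum of the unit vectors: (0.5311)·(0.6618,0.7441,0.0915) + (0.5311)·(0.7074,0.4739,-0.5243) = (0.7271, 0.6469, -0.2299).
Converting back: φ = atan2(z, √(x²+y²)) = -13.29°, λ = atan2(y, x) = 41.66°.

-13.29°, 41.66°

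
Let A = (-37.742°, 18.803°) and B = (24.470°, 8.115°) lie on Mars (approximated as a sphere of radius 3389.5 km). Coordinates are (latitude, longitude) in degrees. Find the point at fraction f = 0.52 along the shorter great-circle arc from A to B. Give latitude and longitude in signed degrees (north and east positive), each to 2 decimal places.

-5.42°, 12.89°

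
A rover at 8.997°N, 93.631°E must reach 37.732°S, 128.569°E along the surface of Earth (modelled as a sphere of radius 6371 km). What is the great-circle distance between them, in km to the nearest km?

6338 km

With latitudes φ₁ = 8.997°, φ₂ = -37.732° and longitude difference Δλ = 34.938°:
cos c = sin φ₁ sin φ₂ + cos φ₁ cos φ₂ cos Δλ = (0.1564)(-0.6120) + (0.9877)(0.7909)(0.8198) = 0.54466,
so c = arccos(0.54466) = 0.99481 rad.
Distance = R·c = 6371 × 0.9948 ≈ 6338 km.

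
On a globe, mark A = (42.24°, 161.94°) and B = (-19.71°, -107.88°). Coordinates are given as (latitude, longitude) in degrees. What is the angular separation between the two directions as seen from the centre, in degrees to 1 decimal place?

103.2°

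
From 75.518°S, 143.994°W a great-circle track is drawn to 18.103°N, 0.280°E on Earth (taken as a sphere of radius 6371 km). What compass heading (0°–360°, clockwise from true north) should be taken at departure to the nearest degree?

Δλ = 144.274° = 2.5181 rad.
y = sin Δλ · cos φ₂ = (0.5839)(0.9505) = 0.5550
x = cos φ₁ sin φ₂ − sin φ₁ cos φ₂ cos Δλ = (0.2501)(0.3107) − (-0.9682)(0.9505)(-0.8118) = -0.6694
θ = atan2(y, x) = 140.34°, so the bearing is 140°.

140°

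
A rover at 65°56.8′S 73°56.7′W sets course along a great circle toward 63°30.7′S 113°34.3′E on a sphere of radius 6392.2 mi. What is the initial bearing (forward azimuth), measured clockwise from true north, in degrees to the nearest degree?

With φ₁ = -1.1510, φ₂ = -1.1085, Δλ = -3.0104 rad, the forward-azimuth formula gives
θ = atan2( sin Δλ cos φ₂ , cos φ₁ sin φ₂ − sin φ₁ cos φ₂ cos Δλ ) = atan2(-0.0583, -0.7686) = -175.66°.
Adding 360° brings this into [0°, 360°): 184°.

184°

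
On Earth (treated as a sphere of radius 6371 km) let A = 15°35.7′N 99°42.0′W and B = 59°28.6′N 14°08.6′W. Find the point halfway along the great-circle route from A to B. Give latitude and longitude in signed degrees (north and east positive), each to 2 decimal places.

The central angle between A and B is δ = 1.2979 rad.
With f = 0.5, the slerp weights are sin((1−f)δ)/sin δ = 0.6276 and sin(fδ)/sin δ = 0.6276.
Weighted sum of the unit vectors: (0.6276)·(-0.1623,-0.9494,0.2688) + (0.6276)·(0.4925,-0.1241,0.8614) = (0.2072, -0.6737, 0.7093).
Converting back: φ = atan2(z, √(x²+y²)) = 45.18°, λ = atan2(y, x) = -72.90°.

45.18°, -72.90°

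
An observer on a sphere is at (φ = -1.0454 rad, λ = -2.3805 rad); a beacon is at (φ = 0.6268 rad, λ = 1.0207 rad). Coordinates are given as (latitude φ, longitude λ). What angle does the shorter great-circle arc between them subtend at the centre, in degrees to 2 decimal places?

With latitudes φ₁ = -59.897°, φ₂ = 35.913° and longitude difference Δλ = -165.126°:
cos c = sin φ₁ sin φ₂ + cos φ₁ cos φ₂ cos Δλ = (-0.8651)(0.5866) + (0.5016)(0.8099)(-0.9665) = -0.90005,
so c = arccos(-0.90005) = 2.69067 rad.
So the angular separation is 154.16°.

154.16°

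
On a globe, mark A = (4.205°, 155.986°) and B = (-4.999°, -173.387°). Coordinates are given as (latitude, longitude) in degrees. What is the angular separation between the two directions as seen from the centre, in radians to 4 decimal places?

0.5576 rad

Let φ₁ = 0.0734 rad, φ₂ = -0.0872 rad, and Δλ = 0.5345 rad.
Haversine: a = sin²(Δφ/2) + cos φ₁ cos φ₂ sin²(Δλ/2) = 0.0064 + (0.9973)(0.9962)(0.0697) = 0.07573.
Central angle c = 2·arcsin(√a) = 0.55759 rad.
So the angular separation is 0.5576 rad.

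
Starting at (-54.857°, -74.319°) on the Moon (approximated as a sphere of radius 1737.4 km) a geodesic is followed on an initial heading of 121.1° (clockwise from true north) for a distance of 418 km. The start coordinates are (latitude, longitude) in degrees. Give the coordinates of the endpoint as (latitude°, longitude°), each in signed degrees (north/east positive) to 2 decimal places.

-59.88°, -50.33°

Angular distance δ = d/R = 418/1737.4 = 0.24059 rad; initial bearing θ = 2.1136 rad.
sin φ₂ = sin φ₁ cos δ + cos φ₁ sin δ cos θ = (-0.8177)(0.9712) + (0.5756)(0.2383)(-0.5165) = -0.8650, so φ₂ = -59.88°.
Δλ = atan2(sin θ sin δ cos φ₁, cos δ − sin φ₁ sin φ₂) = atan2(0.1174, 0.2639) = 23.993°.
λ₂ = -74.319° + 23.993° = -50.33°.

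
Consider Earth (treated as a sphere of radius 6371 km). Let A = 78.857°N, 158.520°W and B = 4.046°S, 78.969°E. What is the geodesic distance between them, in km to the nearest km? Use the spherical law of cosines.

11114 km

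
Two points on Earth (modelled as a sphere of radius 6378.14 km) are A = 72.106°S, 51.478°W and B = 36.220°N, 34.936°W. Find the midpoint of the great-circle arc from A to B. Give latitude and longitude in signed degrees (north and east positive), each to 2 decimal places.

The central angle between A and B is δ = 1.9015 rad.
With f = 0.5, the slerp weights are sin((1−f)δ)/sin δ = 0.8605 and sin(fδ)/sin δ = 0.8605.
Weighted sum of the unit vectors: (0.8605)·(0.1914,-0.2404,-0.9516) + (0.8605)·(0.6614,-0.4620,0.5909) = (0.7337, -0.6044, -0.3104).
Converting back: φ = atan2(z, √(x²+y²)) = -18.08°, λ = atan2(y, x) = -39.48°.

-18.08°, -39.48°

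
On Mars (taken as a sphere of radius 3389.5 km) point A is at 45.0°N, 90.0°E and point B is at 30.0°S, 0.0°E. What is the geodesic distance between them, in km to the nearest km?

Let φ₁ = 0.7854 rad, φ₂ = -0.5236 rad, and Δλ = -1.5708 rad.
cos c = sin φ₁ sin φ₂ + cos φ₁ cos φ₂ cos Δλ = (0.7071)(-0.5000) + (0.7071)(0.8660)(0.0000) = -0.35355,
so c = arccos(-0.35355) = 1.93216 rad.
Distance = R·c = 3389.5 × 1.9322 ≈ 6549 km.

6549 km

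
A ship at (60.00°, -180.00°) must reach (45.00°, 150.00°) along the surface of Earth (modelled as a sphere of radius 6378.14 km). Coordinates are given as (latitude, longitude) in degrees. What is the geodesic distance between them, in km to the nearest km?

2592 km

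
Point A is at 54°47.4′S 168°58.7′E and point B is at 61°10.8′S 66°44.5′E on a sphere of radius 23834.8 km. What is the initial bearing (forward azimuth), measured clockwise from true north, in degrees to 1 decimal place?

Δλ = -102.237° = -1.7844 rad.
y = sin Δλ · cos φ₂ = (-0.9773)(0.4821) = -0.4711
x = cos φ₁ sin φ₂ − sin φ₁ cos φ₂ cos Δλ = (0.5766)(-0.8761) − (-0.8170)(0.4821)(-0.2120) = -0.5886
θ = atan2(y, x) = -141.33°; adding 360° gives 218.7°.

218.7°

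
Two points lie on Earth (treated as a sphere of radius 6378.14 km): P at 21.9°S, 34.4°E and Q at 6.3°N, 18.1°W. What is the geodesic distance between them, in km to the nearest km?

With latitudes φ₁ = -21.900°, φ₂ = 6.300° and longitude difference Δλ = -52.500°:
cos c = sin φ₁ sin φ₂ + cos φ₁ cos φ₂ cos Δλ = (-0.3730)(0.1097) + (0.9278)(0.9940)(0.6088) = 0.52049,
so c = arccos(0.52049) = 1.02337 rad.
Distance = R·c = 6378.14 × 1.0234 ≈ 6527 km.

6527 km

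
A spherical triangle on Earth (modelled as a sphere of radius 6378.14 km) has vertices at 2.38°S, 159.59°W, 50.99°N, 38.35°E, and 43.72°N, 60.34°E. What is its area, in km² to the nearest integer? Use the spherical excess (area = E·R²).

Side lengths (central angles): a = 0.2878, b = 2.1925, c = 2.2531 rad; semiperimeter s = 2.3667.
By l'Huilier's theorem, tan(E/4) = √[tan(s/2) tan((s−a)/2) tan((s−b)/2) tan((s−c)/2)], giving spherical excess E = 0.5717 rad.
Area = E·R² = 0.5717 × (6378.14)² ≈ 23255545 km².

23255545 km²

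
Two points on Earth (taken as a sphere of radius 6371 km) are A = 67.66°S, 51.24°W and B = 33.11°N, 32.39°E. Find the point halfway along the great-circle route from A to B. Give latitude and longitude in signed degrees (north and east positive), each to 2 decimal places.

Central angle δ = 2.0600 rad. Interpolating on the sphere with fraction f = 0.5:
P = [sin((1−f)δ)·A + sin(fδ)·B] / sin δ = 0.9712·A + 0.9712·B in Cartesian coordinates,
giving P = (0.9181, 0.1479, -0.3678), i.e. latitude -21.58°, longitude 9.15°.

-21.58°, 9.15°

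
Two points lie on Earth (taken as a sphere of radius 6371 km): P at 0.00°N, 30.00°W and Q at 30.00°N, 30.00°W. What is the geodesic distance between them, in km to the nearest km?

With latitudes φ₁ = 0.000°, φ₂ = 30.000° and longitude difference Δλ = 0.000°:
Haversine: a = sin²(Δφ/2) + cos φ₁ cos φ₂ sin²(Δλ/2) = 0.0670 + (1.0000)(0.8660)(0.0000) = 0.06699.
Central angle c = 2·arcsin(√a) = 0.52360 rad.
Distance = R·c = 6371 × 0.5236 ≈ 3336 km.

3336 km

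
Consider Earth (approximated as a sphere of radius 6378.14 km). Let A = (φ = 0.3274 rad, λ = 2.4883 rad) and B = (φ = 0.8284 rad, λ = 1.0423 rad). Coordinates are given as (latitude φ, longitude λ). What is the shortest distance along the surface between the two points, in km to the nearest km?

7964 km

In radians: φ₁ = 0.3274, φ₂ = 0.8284, Δλ = -82.850° = -1.4460 rad.
cos c = sin φ₁ sin φ₂ + cos φ₁ cos φ₂ cos Δλ = (0.3216)(0.7369) + (0.9469)(0.6761)(0.1245) = 0.31664,
so c = arccos(0.31664) = 1.24861 rad.
Distance = R·c = 6378.14 × 1.2486 ≈ 7964 km.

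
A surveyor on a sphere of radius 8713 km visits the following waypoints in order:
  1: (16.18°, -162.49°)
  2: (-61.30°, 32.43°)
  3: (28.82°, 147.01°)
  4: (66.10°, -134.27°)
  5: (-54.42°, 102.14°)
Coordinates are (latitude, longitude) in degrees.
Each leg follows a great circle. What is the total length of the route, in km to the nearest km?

Leg 1→2: central angle 2.3324 rad, distance 20322.1 km.
Leg 2→3: central angle 2.2116 rad, distance 19269.8 km.
Leg 3→4: central angle 1.0354 rad, distance 9021.7 km.
Leg 4→5: central angle 2.6341 rad, distance 22951.2 km.
Total: 20322.1 + 19269.8 + 9021.7 + 22951.2 ≈ 71565 km.

71565 km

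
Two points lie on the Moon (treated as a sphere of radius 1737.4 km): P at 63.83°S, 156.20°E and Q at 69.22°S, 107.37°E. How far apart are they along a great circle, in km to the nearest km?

In radians: φ₁ = -1.1140, φ₂ = -1.2081, Δλ = -48.830° = -0.8522 rad.
cos c = sin φ₁ sin φ₂ + cos φ₁ cos φ₂ cos Δλ = (-0.8975)(-0.9349) + (0.4410)(0.3548)(0.6583) = 0.94211,
so c = arccos(0.94211) = 0.34192 rad.
Distance = R·c = 1737.4 × 0.3419 ≈ 594 km.

594 km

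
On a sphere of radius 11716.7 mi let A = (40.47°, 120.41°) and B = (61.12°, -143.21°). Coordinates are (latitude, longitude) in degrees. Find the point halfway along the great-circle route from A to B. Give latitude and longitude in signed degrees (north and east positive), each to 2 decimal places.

60.73°, 154.58°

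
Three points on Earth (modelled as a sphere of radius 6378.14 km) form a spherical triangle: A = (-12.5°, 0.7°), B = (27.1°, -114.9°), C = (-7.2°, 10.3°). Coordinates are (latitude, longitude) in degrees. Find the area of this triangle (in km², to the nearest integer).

Side lengths (central angles): a = 2.1727, b = 0.1892, c = 2.0648 rad; semiperimeter s = 2.2133.
By l'Huilier's theorem, tan(E/4) = √[tan(s/2) tan((s−a)/2) tan((s−b)/2) tan((s−c)/2)], giving spherical excess E = 0.2776 rad.
Area = E·R² = 0.2776 × (6378.14)² ≈ 11291314 km².

11291314 km²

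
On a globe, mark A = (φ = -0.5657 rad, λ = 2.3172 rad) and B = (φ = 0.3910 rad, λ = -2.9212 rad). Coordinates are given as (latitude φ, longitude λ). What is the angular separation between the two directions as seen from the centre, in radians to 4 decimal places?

1.3821 rad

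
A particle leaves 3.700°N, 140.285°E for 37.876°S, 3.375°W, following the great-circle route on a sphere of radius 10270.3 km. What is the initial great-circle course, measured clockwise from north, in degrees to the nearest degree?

219°

With φ₁ = 0.0646, φ₂ = -0.6611, Δλ = -2.5073 rad, the forward-azimuth formula gives
θ = atan2( sin Δλ cos φ₂ , cos φ₁ sin φ₂ − sin φ₁ cos φ₂ cos Δλ ) = atan2(-0.4677, -0.5716) = -140.71°.
Adding 360° brings this into [0°, 360°): 219°.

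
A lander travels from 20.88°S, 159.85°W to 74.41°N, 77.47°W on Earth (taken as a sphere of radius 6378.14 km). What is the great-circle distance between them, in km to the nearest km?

With latitudes φ₁ = -20.880°, φ₂ = 74.410° and longitude difference Δλ = 82.380°:
cos c = sin φ₁ sin φ₂ + cos φ₁ cos φ₂ cos Δλ = (-0.3564)(0.9632) + (0.9343)(0.2688)(0.1326) = -0.31000,
so c = arccos(-0.31000) = 1.88599 rad.
Distance = R·c = 6378.14 × 1.8860 ≈ 12029 km.

12029 km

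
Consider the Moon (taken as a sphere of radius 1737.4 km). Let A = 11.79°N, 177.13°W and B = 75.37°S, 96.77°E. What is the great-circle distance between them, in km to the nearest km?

3045 km

With latitudes φ₁ = 11.790°, φ₂ = -75.370° and longitude difference Δλ = -86.100°:
Haversine: a = sin²(Δφ/2) + cos φ₁ cos φ₂ sin²(Δλ/2) = 0.4752 + (0.9789)(0.2526)(0.4660) = 0.59044.
Central angle c = 2·arcsin(√a) = 1.75268 rad.
Distance = R·c = 1737.4 × 1.7527 ≈ 3045 km.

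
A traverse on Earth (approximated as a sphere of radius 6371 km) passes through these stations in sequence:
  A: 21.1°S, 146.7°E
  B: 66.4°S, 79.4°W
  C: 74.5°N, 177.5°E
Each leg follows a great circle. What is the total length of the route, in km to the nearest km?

26805 km

Leg A→B: central angle 1.4998 rad, distance 9555.5 km.
Leg B→C: central angle 2.7076 rad, distance 17250.0 km.
Total: 9555.5 + 17250.0 ≈ 26805 km.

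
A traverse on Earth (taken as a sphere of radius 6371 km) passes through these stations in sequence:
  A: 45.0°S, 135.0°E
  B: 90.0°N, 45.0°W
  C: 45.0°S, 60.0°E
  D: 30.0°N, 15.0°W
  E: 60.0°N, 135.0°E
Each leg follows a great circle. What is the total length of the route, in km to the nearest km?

50919 km

Leg A→B: central angle 2.3562 rad, distance 15011.3 km.
Leg B→C: central angle 2.3562 rad, distance 15011.3 km.
Leg C→D: central angle 1.7671 rad, distance 11258.3 km.
Leg D→E: central angle 1.5128 rad, distance 9637.7 km.
Total: 15011.3 + 15011.3 + 11258.3 + 9637.7 ≈ 50919 km.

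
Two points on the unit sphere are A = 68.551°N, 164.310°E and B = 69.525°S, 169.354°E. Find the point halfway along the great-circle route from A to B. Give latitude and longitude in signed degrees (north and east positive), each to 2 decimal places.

-0.49°, 166.78°

Central angle δ = 2.4106 rad. Interpolating on the sphere with fraction f = 0.5:
P = [sin((1−f)δ)·A + sin(fδ)·B] / sin δ = 1.3990·A + 1.3990·B in Cartesian coordinates,
giving P = (-0.9734, 0.2288, -0.0085), i.e. latitude -0.49°, longitude 166.78°.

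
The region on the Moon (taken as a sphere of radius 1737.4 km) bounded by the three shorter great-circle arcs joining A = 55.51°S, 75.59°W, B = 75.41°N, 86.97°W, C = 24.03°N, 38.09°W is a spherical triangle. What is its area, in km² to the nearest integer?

2687050 km²

Side lengths (central angles): a = 0.9939, b = 1.4961, c = 2.2887 rad; semiperimeter s = 2.3894.
By l'Huilier's theorem, tan(E/4) = √[tan(s/2) tan((s−a)/2) tan((s−b)/2) tan((s−c)/2)], giving spherical excess E = 0.8902 rad.
Area = E·R² = 0.8902 × (1737.4)² ≈ 2687050 km².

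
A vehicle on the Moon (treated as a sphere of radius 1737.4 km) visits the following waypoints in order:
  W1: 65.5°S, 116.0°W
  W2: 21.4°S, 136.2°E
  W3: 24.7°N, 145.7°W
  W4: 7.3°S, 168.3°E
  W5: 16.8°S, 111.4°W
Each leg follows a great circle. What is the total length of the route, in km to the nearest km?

9100 km

Leg W1→W2: central angle 1.3551 rad, distance 2354.4 km.
Leg W2→W3: central angle 1.5488 rad, distance 2691.0 km.
Leg W3→W4: central angle 0.9608 rad, distance 1669.2 km.
Leg W4→W5: central angle 1.3728 rad, distance 2385.1 km.
Total: 2354.4 + 2691.0 + 1669.2 + 2385.1 ≈ 9100 km.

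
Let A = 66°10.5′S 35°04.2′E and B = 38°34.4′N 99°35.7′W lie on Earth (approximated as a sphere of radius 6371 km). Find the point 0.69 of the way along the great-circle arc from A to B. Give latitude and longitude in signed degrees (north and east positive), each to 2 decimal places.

-1.89°, -80.44°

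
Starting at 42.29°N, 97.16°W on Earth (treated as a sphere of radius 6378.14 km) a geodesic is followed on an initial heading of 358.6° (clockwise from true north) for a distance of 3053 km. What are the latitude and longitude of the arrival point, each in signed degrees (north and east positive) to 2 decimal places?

69.70°, -99.02°

Angular distance δ = d/R = 3053/6378.14 = 0.47867 rad; initial bearing θ = 6.2588 rad.
sin φ₂ = sin φ₁ cos δ + cos φ₁ sin δ cos θ = (0.6729)(0.8876) + (0.7397)(0.4606)(0.9997) = 0.9379, so φ₂ = 69.70°.
Δλ = atan2(sin θ sin δ cos φ₁, cos δ − sin φ₁ sin φ₂) = atan2(-0.0083, 0.2565) = -1.859°.
λ₂ = -97.160° − 1.859° = -99.02°.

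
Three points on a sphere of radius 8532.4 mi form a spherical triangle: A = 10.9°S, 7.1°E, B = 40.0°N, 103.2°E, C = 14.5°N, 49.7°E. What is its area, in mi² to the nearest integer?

8049773 mi²

Side lengths (central angles): a = 0.9247, b = 0.8600, c = 1.7737 rad; semiperimeter s = 1.7792.
By l'Huilier's theorem, tan(E/4) = √[tan(s/2) tan((s−a)/2) tan((s−b)/2) tan((s−c)/2)], giving spherical excess E = 0.1106 rad.
Area = E·R² = 0.1106 × (8532.4)² ≈ 8049773 mi².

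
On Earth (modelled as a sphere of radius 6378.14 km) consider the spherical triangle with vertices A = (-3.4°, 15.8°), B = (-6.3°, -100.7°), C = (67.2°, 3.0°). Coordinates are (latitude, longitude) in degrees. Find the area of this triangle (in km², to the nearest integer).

72105014 km²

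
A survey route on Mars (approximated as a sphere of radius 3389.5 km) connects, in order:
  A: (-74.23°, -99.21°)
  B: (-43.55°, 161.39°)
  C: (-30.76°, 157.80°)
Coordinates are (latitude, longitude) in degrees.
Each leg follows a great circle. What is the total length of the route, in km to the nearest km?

3785 km

Leg A→B: central angle 0.8881 rad, distance 3010.2 km.
Leg B→C: central angle 0.2287 rad, distance 775.1 km.
Total: 3010.2 + 775.1 ≈ 3785 km.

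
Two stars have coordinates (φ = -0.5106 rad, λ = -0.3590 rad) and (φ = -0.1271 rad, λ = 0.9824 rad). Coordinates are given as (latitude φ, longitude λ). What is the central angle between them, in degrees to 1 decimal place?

75.0°

Let φ₁ = -0.5106 rad, φ₂ = -0.1271 rad, and Δλ = 1.3414 rad.
cos c = sin φ₁ sin φ₂ + cos φ₁ cos φ₂ cos Δλ = (-0.4887)(-0.1268) + (0.8725)(0.9919)(0.2274) = 0.25873,
so c = arccos(0.25873) = 1.30909 rad.
So the angular separation is 75.0°.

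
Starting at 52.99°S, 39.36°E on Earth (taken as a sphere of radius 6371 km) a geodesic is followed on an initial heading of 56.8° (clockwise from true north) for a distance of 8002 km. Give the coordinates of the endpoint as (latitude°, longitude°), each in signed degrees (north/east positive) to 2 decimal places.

3.79°, 92.24°

Angular distance δ = d/R = 8002/6371 = 1.25600 rad; initial bearing θ = 0.9913 rad.
sin φ₂ = sin φ₁ cos δ + cos φ₁ sin δ cos θ = (-0.7985)(0.3096) + (0.6020)(0.9509)(0.5476) = 0.0662, so φ₂ = 3.79°.
Δλ = atan2(sin θ sin δ cos φ₁, cos δ − sin φ₁ sin φ₂) = atan2(0.4789, 0.3625) = 52.882°.
λ₂ = 39.360° + 52.882° = 92.24°.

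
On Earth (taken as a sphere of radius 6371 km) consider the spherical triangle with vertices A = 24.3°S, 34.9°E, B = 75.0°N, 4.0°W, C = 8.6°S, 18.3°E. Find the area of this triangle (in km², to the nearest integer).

10335324 km²

Side lengths (central angles): a = 1.4783, b = 0.3894, c = 1.7864 rad; semiperimeter s = 1.8271.
By l'Huilier's theorem, tan(E/4) = √[tan(s/2) tan((s−a)/2) tan((s−b)/2) tan((s−c)/2)], giving spherical excess E = 0.2546 rad.
Area = E·R² = 0.2546 × (6371)² ≈ 10335324 km².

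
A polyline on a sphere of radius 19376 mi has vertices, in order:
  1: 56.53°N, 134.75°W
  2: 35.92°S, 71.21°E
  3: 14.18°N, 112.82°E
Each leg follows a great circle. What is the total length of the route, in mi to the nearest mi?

Leg 1→2: central angle 2.6702 rad, distance 51737.7 mi.
Leg 2→3: central angle 1.1115 rad, distance 21536.0 mi.
Total: 51737.7 + 21536.0 ≈ 73274 mi.

73274 mi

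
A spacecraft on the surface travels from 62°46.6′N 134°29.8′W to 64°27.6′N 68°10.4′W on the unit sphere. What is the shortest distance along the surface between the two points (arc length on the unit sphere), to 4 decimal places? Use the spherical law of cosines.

Let φ₁ = 1.0957 rad, φ₂ = 1.1250 rad, and Δλ = 1.1576 rad.
cos c = sin φ₁ sin φ₂ + cos φ₁ cos φ₂ cos Δλ = (0.8892)(0.9023) + (0.4575)(0.4311)(0.4016) = 0.88154,
so c = arccos(0.88154) = 0.49168 rad.
On the unit sphere the arc length equals the central angle: 0.4917.

0.4917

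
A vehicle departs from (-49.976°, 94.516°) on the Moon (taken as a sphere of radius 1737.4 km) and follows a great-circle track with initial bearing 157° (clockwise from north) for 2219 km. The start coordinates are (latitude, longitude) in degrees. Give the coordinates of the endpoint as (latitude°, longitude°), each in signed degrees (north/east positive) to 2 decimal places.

-52.02°, -122.92°

Angular distance δ = d/R = 2219/1737.4 = 1.27720 rad; initial bearing θ = 2.7402 rad.
sin φ₂ = sin φ₁ cos δ + cos φ₁ sin δ cos θ = (-0.7658)(0.2894) + (0.6431)(0.9572)(-0.9205) = -0.7883, so φ₂ = -52.02°.
Δλ = atan2(sin θ sin δ cos φ₁, cos δ − sin φ₁ sin φ₂) = atan2(0.2405, -0.3142) = 142.568°.
λ₂ = 94.516° + 142.568° = 237.08° → -122.92° after wrapping to (−180°, 180°].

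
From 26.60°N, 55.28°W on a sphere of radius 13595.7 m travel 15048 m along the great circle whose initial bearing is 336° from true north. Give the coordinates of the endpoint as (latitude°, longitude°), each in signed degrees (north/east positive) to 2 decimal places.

68.57°, -139.89°

Angular distance δ = d/R = 15048/13595.7 = 1.10682 rad; initial bearing θ = 5.8643 rad.
sin φ₂ = sin φ₁ cos δ + cos φ₁ sin δ cos θ = (0.4478)(0.4475) + (0.8942)(0.8943)(0.9135) = 0.9309, so φ₂ = 68.57°.
Δλ = atan2(sin θ sin δ cos φ₁, cos δ − sin φ₁ sin φ₂) = atan2(-0.3252, 0.0307) = -84.607°.
λ₂ = -55.280° − 84.607° = -139.89°.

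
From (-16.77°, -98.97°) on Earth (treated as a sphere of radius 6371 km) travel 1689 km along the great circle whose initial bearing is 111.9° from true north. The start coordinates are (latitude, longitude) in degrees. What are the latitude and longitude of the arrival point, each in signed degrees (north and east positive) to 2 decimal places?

-21.84°, -83.79°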